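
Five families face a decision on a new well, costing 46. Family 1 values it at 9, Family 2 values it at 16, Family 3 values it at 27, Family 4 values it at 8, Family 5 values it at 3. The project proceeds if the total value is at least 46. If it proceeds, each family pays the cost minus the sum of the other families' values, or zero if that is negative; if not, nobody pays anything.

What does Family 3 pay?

10

Total value 63 ≥ cost 46, so the project is built.
The other families' values sum to 36.
Cost minus that sum is 46 - 36 = 10.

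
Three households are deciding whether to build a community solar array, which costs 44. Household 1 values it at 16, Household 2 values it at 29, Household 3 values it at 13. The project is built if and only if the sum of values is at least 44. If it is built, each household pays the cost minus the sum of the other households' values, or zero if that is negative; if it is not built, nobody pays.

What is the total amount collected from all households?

17

Total value 58 ≥ cost 44, so it is built.
Household 1: others sum to 42; max(0, 44 - 42) = 2.
Household 2: others sum to 29; max(0, 44 - 29) = 15.
Household 3: others sum to 45; max(0, 44 - 45) = 0.
Total collected = 2 + 15 + 0 = 17.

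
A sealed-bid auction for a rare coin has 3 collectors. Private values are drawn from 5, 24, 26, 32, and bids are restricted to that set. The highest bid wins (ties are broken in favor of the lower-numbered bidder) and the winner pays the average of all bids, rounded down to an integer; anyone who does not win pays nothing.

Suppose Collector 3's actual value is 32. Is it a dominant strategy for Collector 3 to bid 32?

Consider the case where Collector 1 bids 5 and Collector 2 bids 5.
Truthful bid 32: wins, pays 14, utility 32 - 14 = 18.
Bid 24 instead: wins, pays 11, utility 32 - 11 = 21.
Since 21 > 18, bidding 24 is strictly better here, so truthful bidding is not dominant.

No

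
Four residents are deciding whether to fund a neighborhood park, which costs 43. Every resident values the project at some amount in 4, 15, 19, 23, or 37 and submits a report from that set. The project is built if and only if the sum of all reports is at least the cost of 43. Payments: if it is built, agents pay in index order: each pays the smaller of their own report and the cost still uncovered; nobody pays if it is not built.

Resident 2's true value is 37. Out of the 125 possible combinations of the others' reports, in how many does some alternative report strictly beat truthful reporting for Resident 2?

124

Others report (4, 4, 15): truth gives 0; report 23 gives 14 > 0. Violating.
Others report (4, 4, 19): truth gives 0; report 19 gives 18 > 0. Violating.
Others report (4, 4, 23): truth gives 0; report 15 gives 22 > 0. Violating.
Others report (4, 4, 37): truth gives 0; report 4 gives 33 > 0. Violating.
Others report (4, 4, 4): truth gives 0; no alternative beats it.
(Checking all 125 profiles: 124 have a profitable deviation, 1 does not.)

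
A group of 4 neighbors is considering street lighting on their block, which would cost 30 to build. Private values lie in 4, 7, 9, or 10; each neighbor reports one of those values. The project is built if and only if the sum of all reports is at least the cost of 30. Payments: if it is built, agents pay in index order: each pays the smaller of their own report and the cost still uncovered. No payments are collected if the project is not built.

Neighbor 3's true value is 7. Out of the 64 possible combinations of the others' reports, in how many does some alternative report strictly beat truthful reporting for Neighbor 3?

17

Others report (7, 9, 10): truth gives 0; report 4 gives 3 > 0. Violating.
Others report (7, 10, 9): truth gives 0; report 4 gives 3 > 0. Violating.
Others report (7, 10, 10): truth gives 0; report 4 gives 3 > 0. Violating.
Others report (9, 7, 10): truth gives 0; report 4 gives 3 > 0. Violating.
Others report (4, 4, 4): truth gives 0; no alternative beats it.
Others report (4, 4, 7): truth gives 0; no alternative beats it.
(Checking all 64 profiles: 17 have a profitable deviation, 47 do not.)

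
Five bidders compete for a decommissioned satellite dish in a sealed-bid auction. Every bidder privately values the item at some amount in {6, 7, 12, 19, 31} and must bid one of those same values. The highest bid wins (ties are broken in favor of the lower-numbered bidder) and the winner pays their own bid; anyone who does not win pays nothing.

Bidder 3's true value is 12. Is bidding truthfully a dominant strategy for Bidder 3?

No

Consider the case where Bidder 1 bids 6, Bidder 2 bids 6, Bidder 4 bids 6 and Bidder 5 bids 6.
Truthful bid 12: wins, pays 12, utility 12 - 12 = 0.
Bid 7 instead: wins, pays 7, utility 12 - 7 = 5.
Since 5 > 0, bidding 7 is strictly better here, so truthful bidding is not dominant.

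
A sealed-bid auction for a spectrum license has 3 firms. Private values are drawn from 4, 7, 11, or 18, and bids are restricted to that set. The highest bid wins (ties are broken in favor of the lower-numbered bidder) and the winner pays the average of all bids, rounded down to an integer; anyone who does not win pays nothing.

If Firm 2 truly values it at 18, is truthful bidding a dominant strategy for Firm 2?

No

Consider the case where Firm 1 bids 4 and Firm 3 bids 4.
Truthful bid 18: wins, pays 8, utility 18 - 8 = 10.
Bid 7 instead: wins, pays 5, utility 18 - 5 = 13.
Since 13 > 10, bidding 7 is strictly better here, so truthful bidding is not dominant.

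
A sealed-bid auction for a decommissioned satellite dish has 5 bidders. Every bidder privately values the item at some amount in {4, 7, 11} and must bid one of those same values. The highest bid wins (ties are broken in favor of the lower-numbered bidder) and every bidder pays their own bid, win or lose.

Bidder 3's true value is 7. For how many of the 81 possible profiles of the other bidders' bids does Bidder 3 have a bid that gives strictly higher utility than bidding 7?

Others bid (4, 4, 4, 11): truth gives -7; bid 4 gives -4 > -7. Violating.
Others bid (4, 4, 7, 11): truth gives -7; bid 4 gives -4 > -7. Violating.
Others bid (4, 4, 11, 4): truth gives -7; bid 4 gives -4 > -7. Violating.
Others bid (4, 4, 11, 7): truth gives -7; bid 4 gives -4 > -7. Violating.
Others bid (4, 4, 4, 4): truth gives 0; no alternative beats it.
Others bid (4, 4, 4, 7): truth gives 0; no alternative beats it.
(Checking all 81 profiles: 77 have a profitable deviation, 4 do not.)

77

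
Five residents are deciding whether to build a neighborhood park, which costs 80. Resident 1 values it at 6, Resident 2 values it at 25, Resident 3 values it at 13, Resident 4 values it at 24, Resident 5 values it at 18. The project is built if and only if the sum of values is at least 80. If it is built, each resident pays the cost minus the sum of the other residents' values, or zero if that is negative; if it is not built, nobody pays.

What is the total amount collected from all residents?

Total value 86 ≥ cost 80, so it is built.
Resident 1: others sum to 80; max(0, 80 - 80) = 0.
Resident 2: others sum to 61; max(0, 80 - 61) = 19.
Resident 3: others sum to 73; max(0, 80 - 73) = 7.
Resident 4: others sum to 62; max(0, 80 - 62) = 18.
Resident 5: others sum to 68; max(0, 80 - 68) = 12.
Total collected = 0 + 19 + 7 + 18 + 12 = 56.

56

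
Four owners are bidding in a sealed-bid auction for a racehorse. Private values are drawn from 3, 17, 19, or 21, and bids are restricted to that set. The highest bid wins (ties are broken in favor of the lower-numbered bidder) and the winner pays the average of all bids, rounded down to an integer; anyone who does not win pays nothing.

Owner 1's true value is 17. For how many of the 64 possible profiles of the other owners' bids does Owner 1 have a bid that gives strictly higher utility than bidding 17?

Others bid (3, 3, 3): truth gives 11; bid 3 gives 14 > 11. Violating.
Others bid (3, 3, 19): truth gives 0; bid 19 gives 6 > 0. Violating.
Others bid (3, 3, 21): truth gives 0; bid 21 gives 5 > 0. Violating.
Others bid (3, 17, 19): truth gives 0; bid 19 gives 3 > 0. Violating.
Others bid (3, 3, 17): truth gives 7; no alternative beats it.
Others bid (3, 17, 3): truth gives 7; no alternative beats it.
(Checking all 64 profiles: 31 have a profitable deviation, 33 do not.)

31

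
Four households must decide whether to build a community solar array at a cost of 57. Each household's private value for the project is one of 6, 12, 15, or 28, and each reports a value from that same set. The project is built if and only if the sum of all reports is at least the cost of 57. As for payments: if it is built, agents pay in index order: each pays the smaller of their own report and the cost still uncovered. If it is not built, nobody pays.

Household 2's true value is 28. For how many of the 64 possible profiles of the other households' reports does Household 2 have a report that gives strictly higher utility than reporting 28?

Others report (6, 12, 28): truth gives 0; report 12 gives 16 > 0. Violating.
Others report (6, 15, 28): truth gives 0; report 12 gives 16 > 0. Violating.
Others report (6, 28, 12): truth gives 0; report 12 gives 16 > 0. Violating.
Others report (6, 28, 15): truth gives 0; report 12 gives 16 > 0. Violating.
Others report (6, 6, 6): truth gives 0; no alternative beats it.
Others report (6, 6, 12): truth gives 0; no alternative beats it.
(Checking all 64 profiles: 38 have a profitable deviation, 26 do not.)

38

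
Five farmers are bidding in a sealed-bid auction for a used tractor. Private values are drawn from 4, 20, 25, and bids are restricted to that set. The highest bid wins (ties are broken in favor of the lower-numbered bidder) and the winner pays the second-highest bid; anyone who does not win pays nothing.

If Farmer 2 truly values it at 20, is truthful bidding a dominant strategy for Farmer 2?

Yes

Check each profile of the others' bids and compare truth against every alternative bid.
Others bid (4, 4, 4, 4): truth gives 16, best alternative gives 16.
Others bid (4, 4, 4, 20): truth gives 0, best alternative gives 0.
Others bid (4, 4, 4, 25): truth gives 0, best alternative gives 0.
Others bid (4, 4, 20, 4): truth gives 0, best alternative gives 0.
Others bid (4, 4, 20, 20): truth gives 0, best alternative gives 0.
Others bid (4, 4, 20, 25): truth gives 0, best alternative gives 0.
(Remaining 75 profiles checked similarly; truth is weakly best in each.)
In every case the truthful bid is at least as good as any alternative, so it is a dominant strategy.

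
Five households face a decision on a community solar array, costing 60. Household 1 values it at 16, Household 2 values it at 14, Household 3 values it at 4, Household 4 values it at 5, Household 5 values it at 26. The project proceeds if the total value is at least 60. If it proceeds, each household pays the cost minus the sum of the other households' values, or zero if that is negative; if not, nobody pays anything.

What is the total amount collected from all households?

41

Total value 65 ≥ cost 60, so it is built.
Household 1: others sum to 49; max(0, 60 - 49) = 11.
Household 2: others sum to 51; max(0, 60 - 51) = 9.
Household 3: others sum to 61; max(0, 60 - 61) = 0.
Household 4: others sum to 60; max(0, 60 - 60) = 0.
Household 5: others sum to 39; max(0, 60 - 39) = 21.
Total collected = 11 + 9 + 0 + 0 + 21 = 41.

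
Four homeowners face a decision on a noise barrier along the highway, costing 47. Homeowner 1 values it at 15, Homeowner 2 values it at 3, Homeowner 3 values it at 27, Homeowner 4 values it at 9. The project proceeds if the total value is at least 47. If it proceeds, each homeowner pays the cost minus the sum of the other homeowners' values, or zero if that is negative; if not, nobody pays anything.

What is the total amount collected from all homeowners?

30

Total value 54 ≥ cost 47, so it is built.
Homeowner 1: others sum to 39; max(0, 47 - 39) = 8.
Homeowner 2: others sum to 51; max(0, 47 - 51) = 0.
Homeowner 3: others sum to 27; max(0, 47 - 27) = 20.
Homeowner 4: others sum to 45; max(0, 47 - 45) = 2.
Total collected = 8 + 0 + 20 + 2 = 30.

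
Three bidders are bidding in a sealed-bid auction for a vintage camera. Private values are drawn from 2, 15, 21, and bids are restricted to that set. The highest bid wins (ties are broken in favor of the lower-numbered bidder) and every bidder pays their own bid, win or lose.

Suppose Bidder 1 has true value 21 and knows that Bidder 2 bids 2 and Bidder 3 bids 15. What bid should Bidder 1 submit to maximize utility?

15

Bid 2: loses but pays 2, utility -2.
Bid 15: wins, pays 15, utility 21 - 15 = 6.
Bid 21: wins, pays 21, utility 21 - 21 = 0.
The best choice is 15 with utility 6.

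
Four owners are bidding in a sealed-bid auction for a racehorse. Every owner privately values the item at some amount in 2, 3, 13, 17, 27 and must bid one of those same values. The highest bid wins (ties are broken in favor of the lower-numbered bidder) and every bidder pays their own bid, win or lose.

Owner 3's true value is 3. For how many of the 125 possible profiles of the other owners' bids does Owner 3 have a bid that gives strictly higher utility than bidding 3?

123

Others bid (2, 2, 13): truth gives -3; bid 2 gives -2 > -3. Violating.
Others bid (2, 2, 17): truth gives -3; bid 2 gives -2 > -3. Violating.
Others bid (2, 2, 27): truth gives -3; bid 2 gives -2 > -3. Violating.
Others bid (2, 3, 2): truth gives -3; bid 2 gives -2 > -3. Violating.
Others bid (2, 2, 2): truth gives 0; no alternative beats it.
Others bid (2, 2, 3): truth gives 0; no alternative beats it.
(Checking all 125 profiles: 123 have a profitable deviation, 2 do not.)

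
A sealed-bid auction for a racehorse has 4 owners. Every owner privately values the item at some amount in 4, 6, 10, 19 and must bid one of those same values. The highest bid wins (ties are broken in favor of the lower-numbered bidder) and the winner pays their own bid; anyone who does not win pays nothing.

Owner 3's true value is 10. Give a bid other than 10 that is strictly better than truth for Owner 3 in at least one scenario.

6

Suppose Owner 1 bids 4, Owner 2 bids 4 and Owner 4 bids 4.
Bid 10: wins, pays 10, utility 10 - 10 = 0.
Bid 6: wins, pays 6, utility 10 - 6 = 4.
So bidding 6 beats truth here (4 > 0).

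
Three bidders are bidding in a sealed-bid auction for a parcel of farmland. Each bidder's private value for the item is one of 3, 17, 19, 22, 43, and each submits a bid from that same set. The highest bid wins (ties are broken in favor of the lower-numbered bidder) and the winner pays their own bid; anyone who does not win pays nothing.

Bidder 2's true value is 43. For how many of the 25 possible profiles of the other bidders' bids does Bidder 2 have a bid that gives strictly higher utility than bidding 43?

Others bid (3, 3): truth gives 0; bid 17 gives 26 > 0. Violating.
Others bid (3, 17): truth gives 0; bid 17 gives 26 > 0. Violating.
Others bid (3, 19): truth gives 0; bid 19 gives 24 > 0. Violating.
Others bid (3, 22): truth gives 0; bid 22 gives 21 > 0. Violating.
Others bid (3, 43): truth gives 0; no alternative beats it.
Others bid (17, 43): truth gives 0; no alternative beats it.
(Checking all 25 profiles: 12 have a profitable deviation, 13 do not.)

12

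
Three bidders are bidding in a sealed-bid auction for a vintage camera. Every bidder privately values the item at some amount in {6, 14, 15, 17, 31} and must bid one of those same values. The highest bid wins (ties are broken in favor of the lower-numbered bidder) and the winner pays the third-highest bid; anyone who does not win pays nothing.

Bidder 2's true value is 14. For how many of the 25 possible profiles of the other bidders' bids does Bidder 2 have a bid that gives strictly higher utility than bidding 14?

Others bid (6, 15): truth gives 0; bid 15 gives 8 > 0. Violating.
Others bid (6, 17): truth gives 0; bid 17 gives 8 > 0. Violating.
Others bid (6, 31): truth gives 0; bid 31 gives 8 > 0. Violating.
Others bid (14, 6): truth gives 0; bid 15 gives 8 > 0. Violating.
Others bid (6, 6): truth gives 8; no alternative beats it.
Others bid (6, 14): truth gives 8; no alternative beats it.
(Checking all 25 profiles: 6 have a profitable deviation, 19 do not.)

6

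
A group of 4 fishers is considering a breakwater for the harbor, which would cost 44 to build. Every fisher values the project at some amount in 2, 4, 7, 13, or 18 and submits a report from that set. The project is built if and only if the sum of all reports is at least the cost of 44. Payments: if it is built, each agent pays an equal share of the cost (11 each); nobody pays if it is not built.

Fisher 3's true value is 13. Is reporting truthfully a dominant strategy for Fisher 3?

No

Consider the case where Fisher 1 reports 2, Fisher 2 reports 7 and Fisher 4 reports 18.
Truthful report 13: project not built, utility 0.
Report 18 instead: project built, pays 11, utility 13 - 11 = 2.
Since 2 > 0, reporting 18 is strictly better here, so truthful reporting is not dominant.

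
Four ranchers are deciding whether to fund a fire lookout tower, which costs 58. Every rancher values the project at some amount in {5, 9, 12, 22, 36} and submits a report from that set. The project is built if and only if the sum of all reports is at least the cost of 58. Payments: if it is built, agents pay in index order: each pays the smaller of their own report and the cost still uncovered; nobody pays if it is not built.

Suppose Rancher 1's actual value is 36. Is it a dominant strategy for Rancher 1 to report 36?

Consider the case where Rancher 2 reports 5, Rancher 3 reports 5 and Rancher 4 reports 36.
Truthful report 36: project built, pays 36, utility 36 - 36 = 0.
Report 12 instead: project built, pays 12, utility 36 - 12 = 24.
Since 24 > 0, reporting 12 is strictly better here, so truthful reporting is not dominant.

No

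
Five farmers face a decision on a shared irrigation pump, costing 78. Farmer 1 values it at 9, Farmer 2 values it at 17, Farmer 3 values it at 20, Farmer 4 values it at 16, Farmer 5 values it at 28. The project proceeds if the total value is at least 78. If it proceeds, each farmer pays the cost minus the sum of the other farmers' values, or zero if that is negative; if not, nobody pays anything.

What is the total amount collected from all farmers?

33

Total value 90 ≥ cost 78, so it is built.
Farmer 1: others sum to 81; max(0, 78 - 81) = 0.
Farmer 2: others sum to 73; max(0, 78 - 73) = 5.
Farmer 3: others sum to 70; max(0, 78 - 70) = 8.
Farmer 4: others sum to 74; max(0, 78 - 74) = 4.
Farmer 5: others sum to 62; max(0, 78 - 62) = 16.
Total collected = 0 + 5 + 8 + 4 + 16 = 33.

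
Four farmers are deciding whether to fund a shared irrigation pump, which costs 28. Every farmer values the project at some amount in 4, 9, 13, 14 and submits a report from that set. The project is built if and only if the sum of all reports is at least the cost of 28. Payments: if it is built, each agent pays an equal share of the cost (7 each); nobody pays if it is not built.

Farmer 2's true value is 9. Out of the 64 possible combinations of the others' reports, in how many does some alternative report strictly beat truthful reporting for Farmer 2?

Others report (4, 4, 9): truth gives 0; report 13 gives 2 > 0. Violating.
Others report (4, 9, 4): truth gives 0; report 13 gives 2 > 0. Violating.
Others report (9, 4, 4): truth gives 0; report 13 gives 2 > 0. Violating.
Others report (4, 4, 4): truth gives 0; no alternative beats it.
Others report (4, 4, 13): truth gives 2; no alternative beats it.
(Checking all 64 profiles: 3 have a profitable deviation, 61 do not.)

3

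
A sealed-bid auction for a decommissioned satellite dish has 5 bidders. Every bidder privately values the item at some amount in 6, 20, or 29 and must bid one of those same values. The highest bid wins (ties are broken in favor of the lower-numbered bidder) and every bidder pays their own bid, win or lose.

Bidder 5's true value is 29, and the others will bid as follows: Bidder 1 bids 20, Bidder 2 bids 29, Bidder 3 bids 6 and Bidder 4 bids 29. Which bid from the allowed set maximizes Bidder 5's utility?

6

Bid 6: loses but pays 6, utility -6.
Bid 20: loses but pays 20, utility -20.
Bid 29: loses but pays 29, utility -29.
The best choice is 6 with utility -6.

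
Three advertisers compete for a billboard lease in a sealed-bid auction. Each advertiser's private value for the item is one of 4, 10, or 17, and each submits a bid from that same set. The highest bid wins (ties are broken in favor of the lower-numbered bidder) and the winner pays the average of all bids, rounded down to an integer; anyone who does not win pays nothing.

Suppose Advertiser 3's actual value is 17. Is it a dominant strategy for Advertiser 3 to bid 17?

No

Consider the case where Advertiser 1 bids 4 and Advertiser 2 bids 4.
Truthful bid 17: wins, pays 8, utility 17 - 8 = 9.
Bid 10 instead: wins, pays 6, utility 17 - 6 = 11.
Since 11 > 9, bidding 10 is strictly better here, so truthful bidding is not dominant.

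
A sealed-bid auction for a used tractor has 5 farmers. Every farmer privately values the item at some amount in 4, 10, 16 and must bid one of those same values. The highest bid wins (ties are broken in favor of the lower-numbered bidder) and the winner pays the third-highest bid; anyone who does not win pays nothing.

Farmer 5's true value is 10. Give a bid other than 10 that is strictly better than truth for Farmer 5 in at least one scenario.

Suppose Farmer 1 bids 4, Farmer 2 bids 4, Farmer 3 bids 4 and Farmer 4 bids 10.
Bid 10: loses, pays 0, utility 0.
Bid 16: wins, pays 4, utility 10 - 4 = 6.
So bidding 16 beats truth here (6 > 0).

16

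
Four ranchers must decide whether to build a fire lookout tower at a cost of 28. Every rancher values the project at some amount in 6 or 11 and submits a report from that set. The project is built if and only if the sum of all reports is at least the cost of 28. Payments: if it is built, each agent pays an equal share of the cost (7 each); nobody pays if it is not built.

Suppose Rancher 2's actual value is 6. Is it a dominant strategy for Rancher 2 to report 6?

Check each profile of the others' reports and compare truth against every alternative report.
Others report (6, 6, 6): truth gives 0, best alternative gives -1.
Others report (6, 6, 11): truth gives -1, best alternative gives -1.
Others report (6, 11, 6): truth gives -1, best alternative gives -1.
Others report (6, 11, 11): truth gives -1, best alternative gives -1.
Others report (11, 6, 6): truth gives -1, best alternative gives -1.
Others report (11, 6, 11): truth gives -1, best alternative gives -1.
(Remaining 2 profiles checked similarly; truth is weakly best in each.)
In every case the truthful report is at least as good as any alternative, so it is a dominant strategy.

Yes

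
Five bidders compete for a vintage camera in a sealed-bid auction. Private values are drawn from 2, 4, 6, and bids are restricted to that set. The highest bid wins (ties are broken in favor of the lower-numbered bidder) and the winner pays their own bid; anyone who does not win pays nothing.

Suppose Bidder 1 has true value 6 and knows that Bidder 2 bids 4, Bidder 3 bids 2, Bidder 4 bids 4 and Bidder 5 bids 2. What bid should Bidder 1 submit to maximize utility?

4

Bid 2: loses, pays 0, utility 0.
Bid 4: wins, pays 4, utility 6 - 4 = 2.
Bid 6: wins, pays 6, utility 6 - 6 = 0.
The best choice is 4 with utility 2.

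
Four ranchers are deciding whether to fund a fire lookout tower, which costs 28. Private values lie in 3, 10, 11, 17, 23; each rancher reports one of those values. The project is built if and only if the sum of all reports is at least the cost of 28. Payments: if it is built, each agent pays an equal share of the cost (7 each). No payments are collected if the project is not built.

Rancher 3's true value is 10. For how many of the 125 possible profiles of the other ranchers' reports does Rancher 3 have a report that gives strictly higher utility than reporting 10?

Others report (3, 3, 3): truth gives 0; report 23 gives 3 > 0. Violating.
Others report (3, 3, 10): truth gives 0; report 17 gives 3 > 0. Violating.
Others report (3, 3, 11): truth gives 0; report 11 gives 3 > 0. Violating.
Others report (3, 10, 3): truth gives 0; report 17 gives 3 > 0. Violating.
Others report (3, 3, 17): truth gives 3; no alternative beats it.
Others report (3, 3, 23): truth gives 3; no alternative beats it.
(Checking all 125 profiles: 7 have a profitable deviation, 118 do not.)

7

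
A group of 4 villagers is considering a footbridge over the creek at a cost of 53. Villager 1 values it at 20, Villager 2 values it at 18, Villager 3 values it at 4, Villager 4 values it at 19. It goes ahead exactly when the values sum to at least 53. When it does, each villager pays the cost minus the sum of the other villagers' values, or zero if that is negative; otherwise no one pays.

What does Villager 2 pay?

10

Total value 61 ≥ cost 53, so the project is built.
The other villagers' values sum to 43.
Cost minus that sum is 53 - 43 = 10.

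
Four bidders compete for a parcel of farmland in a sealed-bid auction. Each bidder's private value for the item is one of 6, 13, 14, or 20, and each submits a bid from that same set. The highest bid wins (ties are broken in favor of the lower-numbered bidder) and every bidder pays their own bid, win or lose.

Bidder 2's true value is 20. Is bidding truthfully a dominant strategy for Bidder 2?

No

Consider the case where Bidder 1 bids 6, Bidder 3 bids 6 and Bidder 4 bids 6.
Truthful bid 20: wins, pays 20, utility 20 - 20 = 0.
Bid 13 instead: wins, pays 13, utility 20 - 13 = 7.
Since 7 > 0, bidding 13 is strictly better here, so truthful bidding is not dominant.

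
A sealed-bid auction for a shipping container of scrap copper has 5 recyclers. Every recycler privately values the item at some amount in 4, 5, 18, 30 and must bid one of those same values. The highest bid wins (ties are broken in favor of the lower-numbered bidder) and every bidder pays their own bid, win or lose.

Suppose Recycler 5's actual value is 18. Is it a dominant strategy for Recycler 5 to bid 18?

Consider the case where Recycler 1 bids 4, Recycler 2 bids 4, Recycler 3 bids 4 and Recycler 4 bids 4.
Truthful bid 18: wins, pays 18, utility 18 - 18 = 0.
Bid 5 instead: wins, pays 5, utility 18 - 5 = 13.
Since 13 > 0, bidding 5 is strictly better here, so truthful bidding is not dominant.

No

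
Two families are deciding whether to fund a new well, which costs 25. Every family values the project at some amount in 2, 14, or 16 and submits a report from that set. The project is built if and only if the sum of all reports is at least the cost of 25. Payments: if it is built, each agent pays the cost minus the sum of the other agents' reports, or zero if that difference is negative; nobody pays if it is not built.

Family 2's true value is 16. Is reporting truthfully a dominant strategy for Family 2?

Check each profile of the others' reports and compare truth against every alternative report.
Others report (16): truth gives 7, best alternative gives 7.
Others report (14): truth gives 5, best alternative gives 5.
Others report (2): truth gives 0, best alternative gives 0.
In every case the truthful report is at least as good as any alternative, so it is a dominant strategy.

Yes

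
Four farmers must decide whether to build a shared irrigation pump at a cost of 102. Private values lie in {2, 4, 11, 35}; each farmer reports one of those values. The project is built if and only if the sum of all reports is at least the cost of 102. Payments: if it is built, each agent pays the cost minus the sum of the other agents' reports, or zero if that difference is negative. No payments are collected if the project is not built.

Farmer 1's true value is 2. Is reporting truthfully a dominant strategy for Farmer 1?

Yes

Check each profile of the others' reports and compare truth against every alternative report.
Others report (35, 35, 35): truth gives 2, best alternative gives 2.
Others report (2, 2, 2): truth gives 0, best alternative gives 0.
Others report (2, 2, 4): truth gives 0, best alternative gives 0.
Others report (2, 2, 11): truth gives 0, best alternative gives 0.
Others report (2, 2, 35): truth gives 0, best alternative gives 0.
Others report (2, 4, 2): truth gives 0, best alternative gives 0.
(Remaining 58 profiles checked similarly; truth is weakly best in each.)
In every case the truthful report is at least as good as any alternative, so it is a dominant strategy.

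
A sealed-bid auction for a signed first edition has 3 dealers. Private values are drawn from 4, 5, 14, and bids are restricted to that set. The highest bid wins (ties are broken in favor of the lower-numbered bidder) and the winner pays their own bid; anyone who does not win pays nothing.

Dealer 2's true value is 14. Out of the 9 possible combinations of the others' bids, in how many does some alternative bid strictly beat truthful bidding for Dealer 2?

2

Others bid (4, 4): truth gives 0; bid 5 gives 9 > 0. Violating.
Others bid (4, 5): truth gives 0; bid 5 gives 9 > 0. Violating.
Others bid (4, 14): truth gives 0; no alternative beats it.
Others bid (5, 4): truth gives 0; no alternative beats it.
(Checking all 9 profiles: 2 have a profitable deviation, 7 do not.)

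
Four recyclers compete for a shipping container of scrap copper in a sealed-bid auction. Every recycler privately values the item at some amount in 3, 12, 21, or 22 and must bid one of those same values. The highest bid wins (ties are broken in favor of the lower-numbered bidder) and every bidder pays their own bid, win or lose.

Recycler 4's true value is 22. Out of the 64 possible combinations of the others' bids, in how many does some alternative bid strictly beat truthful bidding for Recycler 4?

Others bid (3, 3, 3): truth gives 0; bid 12 gives 10 > 0. Violating.
Others bid (3, 3, 12): truth gives 0; bid 21 gives 1 > 0. Violating.
Others bid (3, 3, 22): truth gives -22; bid 3 gives -3 > -22. Violating.
Others bid (3, 12, 3): truth gives 0; bid 21 gives 1 > 0. Violating.
Others bid (3, 3, 21): truth gives 0; no alternative beats it.
Others bid (3, 12, 21): truth gives 0; no alternative beats it.
(Checking all 64 profiles: 45 have a profitable deviation, 19 do not.)

45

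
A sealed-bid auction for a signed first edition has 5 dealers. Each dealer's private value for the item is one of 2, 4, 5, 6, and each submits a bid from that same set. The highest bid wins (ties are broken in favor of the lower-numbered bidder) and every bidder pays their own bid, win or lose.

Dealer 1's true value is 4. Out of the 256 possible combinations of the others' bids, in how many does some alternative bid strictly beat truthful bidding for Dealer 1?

241

Others bid (2, 2, 2, 2): truth gives 0; bid 2 gives 2 > 0. Violating.
Others bid (2, 2, 2, 5): truth gives -4; bid 5 gives -1 > -4. Violating.
Others bid (2, 2, 2, 6): truth gives -4; bid 2 gives -2 > -4. Violating.
Others bid (2, 2, 4, 5): truth gives -4; bid 5 gives -1 > -4. Violating.
Others bid (2, 2, 2, 4): truth gives 0; no alternative beats it.
Others bid (2, 2, 4, 2): truth gives 0; no alternative beats it.
(Checking all 256 profiles: 241 have a profitable deviation, 15 do not.)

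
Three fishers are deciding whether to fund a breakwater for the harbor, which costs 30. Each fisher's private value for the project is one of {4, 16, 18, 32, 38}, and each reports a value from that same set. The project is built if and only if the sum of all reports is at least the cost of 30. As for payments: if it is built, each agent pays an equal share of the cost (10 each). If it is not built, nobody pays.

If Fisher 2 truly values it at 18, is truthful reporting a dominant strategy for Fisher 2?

Consider the case where Fisher 1 reports 4 and Fisher 3 reports 4.
Truthful report 18: project not built, utility 0.
Report 32 instead: project built, pays 10, utility 18 - 10 = 8.
Since 8 > 0, reporting 32 is strictly better here, so truthful reporting is not dominant.

No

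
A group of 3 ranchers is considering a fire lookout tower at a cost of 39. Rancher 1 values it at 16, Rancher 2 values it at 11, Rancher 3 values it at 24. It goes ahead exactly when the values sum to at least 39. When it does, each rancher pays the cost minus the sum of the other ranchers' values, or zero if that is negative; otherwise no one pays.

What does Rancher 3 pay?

12

Total value 51 ≥ cost 39, so the project is built.
The other ranchers' values sum to 27.
Cost minus that sum is 39 - 27 = 12.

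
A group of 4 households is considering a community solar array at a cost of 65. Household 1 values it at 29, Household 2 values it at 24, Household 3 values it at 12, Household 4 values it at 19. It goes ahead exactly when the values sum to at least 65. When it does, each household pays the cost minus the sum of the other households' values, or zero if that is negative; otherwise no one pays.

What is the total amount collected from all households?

Total value 84 ≥ cost 65, so it is built.
Household 1: others sum to 55; max(0, 65 - 55) = 10.
Household 2: others sum to 60; max(0, 65 - 60) = 5.
Household 3: others sum to 72; max(0, 65 - 72) = 0.
Household 4: others sum to 65; max(0, 65 - 65) = 0.
Total collected = 10 + 5 + 0 + 0 = 15.

15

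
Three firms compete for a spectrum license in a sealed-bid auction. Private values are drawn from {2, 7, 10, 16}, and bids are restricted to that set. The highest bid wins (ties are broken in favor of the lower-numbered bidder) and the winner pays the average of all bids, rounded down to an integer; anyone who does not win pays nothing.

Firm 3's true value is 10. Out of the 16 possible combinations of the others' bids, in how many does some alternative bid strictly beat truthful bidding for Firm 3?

3

Others bid (2, 2): truth gives 6; bid 7 gives 7 > 6. Violating.
Others bid (2, 10): truth gives 0; bid 16 gives 1 > 0. Violating.
Others bid (10, 2): truth gives 0; bid 16 gives 1 > 0. Violating.
Others bid (2, 7): truth gives 4; no alternative beats it.
Others bid (2, 16): truth gives 0; no alternative beats it.
(Checking all 16 profiles: 3 have a profitable deviation, 13 do not.)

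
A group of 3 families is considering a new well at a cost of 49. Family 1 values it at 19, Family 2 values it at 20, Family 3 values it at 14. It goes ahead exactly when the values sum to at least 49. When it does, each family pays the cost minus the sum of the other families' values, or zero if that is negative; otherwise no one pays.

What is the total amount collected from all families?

41

Total value 53 ≥ cost 49, so it is built.
Family 1: others sum to 34; max(0, 49 - 34) = 15.
Family 2: others sum to 33; max(0, 49 - 33) = 16.
Family 3: others sum to 39; max(0, 49 - 39) = 10.
Total collected = 15 + 16 + 10 = 41.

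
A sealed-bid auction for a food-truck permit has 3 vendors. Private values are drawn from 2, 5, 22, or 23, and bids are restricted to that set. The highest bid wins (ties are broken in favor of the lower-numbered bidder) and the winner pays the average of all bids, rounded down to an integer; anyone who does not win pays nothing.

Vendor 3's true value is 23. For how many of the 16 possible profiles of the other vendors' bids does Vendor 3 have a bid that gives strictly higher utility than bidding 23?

Others bid (2, 2): truth gives 14; bid 5 gives 20 > 14. Violating.
Others bid (2, 5): truth gives 13; bid 22 gives 14 > 13. Violating.
Others bid (5, 2): truth gives 13; bid 22 gives 14 > 13. Violating.
Others bid (5, 5): truth gives 12; bid 22 gives 13 > 12. Violating.
Others bid (2, 22): truth gives 8; no alternative beats it.
Others bid (2, 23): truth gives 0; no alternative beats it.
(Checking all 16 profiles: 4 have a profitable deviation, 12 do not.)

4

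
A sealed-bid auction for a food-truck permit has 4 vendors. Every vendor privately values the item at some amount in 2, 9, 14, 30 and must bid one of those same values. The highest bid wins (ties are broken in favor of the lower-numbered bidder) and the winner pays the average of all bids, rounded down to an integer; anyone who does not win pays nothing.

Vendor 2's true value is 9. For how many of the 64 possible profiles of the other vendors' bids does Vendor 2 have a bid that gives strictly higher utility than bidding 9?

Others bid (2, 2, 14): truth gives 0; bid 14 gives 1 > 0. Violating.
Others bid (2, 14, 2): truth gives 0; bid 14 gives 1 > 0. Violating.
Others bid (9, 2, 2): truth gives 0; bid 14 gives 3 > 0. Violating.
Others bid (9, 2, 9): truth gives 0; bid 14 gives 1 > 0. Violating.
Others bid (2, 2, 2): truth gives 6; no alternative beats it.
Others bid (2, 2, 9): truth gives 4; no alternative beats it.
(Checking all 64 profiles: 5 have a profitable deviation, 59 do not.)

5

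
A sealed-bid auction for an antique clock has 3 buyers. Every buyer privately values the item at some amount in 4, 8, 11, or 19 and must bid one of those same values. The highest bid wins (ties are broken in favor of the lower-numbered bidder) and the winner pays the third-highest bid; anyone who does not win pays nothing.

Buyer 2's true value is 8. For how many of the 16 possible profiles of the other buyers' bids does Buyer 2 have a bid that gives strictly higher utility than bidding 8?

4

Others bid (4, 11): truth gives 0; bid 11 gives 4 > 0. Violating.
Others bid (4, 19): truth gives 0; bid 19 gives 4 > 0. Violating.
Others bid (8, 4): truth gives 0; bid 11 gives 4 > 0. Violating.
Others bid (11, 4): truth gives 0; bid 19 gives 4 > 0. Violating.
Others bid (4, 4): truth gives 4; no alternative beats it.
Others bid (4, 8): truth gives 4; no alternative beats it.
(Checking all 16 profiles: 4 have a profitable deviation, 12 do not.)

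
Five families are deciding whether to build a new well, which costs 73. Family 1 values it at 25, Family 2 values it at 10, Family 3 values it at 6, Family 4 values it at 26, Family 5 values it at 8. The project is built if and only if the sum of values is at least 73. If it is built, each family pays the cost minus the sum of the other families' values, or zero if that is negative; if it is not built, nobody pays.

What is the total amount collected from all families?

Total value 75 ≥ cost 73, so it is built.
Family 1: others sum to 50; max(0, 73 - 50) = 23.
Family 2: others sum to 65; max(0, 73 - 65) = 8.
Family 3: others sum to 69; max(0, 73 - 69) = 4.
Family 4: others sum to 49; max(0, 73 - 49) = 24.
Family 5: others sum to 67; max(0, 73 - 67) = 6.
Total collected = 23 + 8 + 4 + 24 + 6 = 65.

65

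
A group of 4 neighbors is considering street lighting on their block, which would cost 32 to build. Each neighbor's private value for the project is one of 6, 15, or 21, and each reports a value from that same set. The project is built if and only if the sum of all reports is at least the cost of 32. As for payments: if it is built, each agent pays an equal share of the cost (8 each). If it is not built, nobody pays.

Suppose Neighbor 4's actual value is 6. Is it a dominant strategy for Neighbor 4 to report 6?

Yes

Check each profile of the others' reports and compare truth against every alternative report.
Others report (6, 6, 6): truth gives 0, best alternative gives -2.
Others report (6, 6, 15): truth gives -2, best alternative gives -2.
Others report (6, 6, 21): truth gives -2, best alternative gives -2.
Others report (6, 15, 6): truth gives -2, best alternative gives -2.
Others report (6, 15, 15): truth gives -2, best alternative gives -2.
Others report (6, 15, 21): truth gives -2, best alternative gives -2.
(Remaining 21 profiles checked similarly; truth is weakly best in each.)
In every case the truthful report is at least as good as any alternative, so it is a dominant strategy.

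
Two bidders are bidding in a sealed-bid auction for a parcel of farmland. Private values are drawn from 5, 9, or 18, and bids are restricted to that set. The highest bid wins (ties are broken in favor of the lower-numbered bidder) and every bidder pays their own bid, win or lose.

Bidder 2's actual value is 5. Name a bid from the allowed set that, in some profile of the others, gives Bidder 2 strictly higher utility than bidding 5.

Suppose Bidder 1 bids 5.
Bid 5: loses but pays 5, utility -5.
Bid 9: wins, pays 9, utility 5 - 9 = -4.
So bidding 9 beats truth here (-4 > -5).

9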